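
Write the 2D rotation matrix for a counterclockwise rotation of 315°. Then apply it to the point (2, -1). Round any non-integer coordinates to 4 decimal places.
R = [[√2/2, √2/2], [-√2/2, √2/2]]; R·(2, -1) = (0.7071, -2.1213)

Rotation matrix formula: R(θ) = [[cos θ, -sin θ], [sin θ, cos θ]]
For θ = 315°:
cos(315°) = √2/2
sin(315°) = -√2/2
R = [[√2/2, √2/2], [-√2/2, √2/2]]
Apply to (2, -1): [√2/2·2 + (√2/2)·-1, -√2/2·2 + √2/2·-1] = (0.7071, -2.1213)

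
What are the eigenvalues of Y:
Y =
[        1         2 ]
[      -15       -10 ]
λ = -5, -4

Solve det(Y - λI) = 0. For a 2×2 matrix the characteristic equation is λ² - (trace)λ + det = 0.
trace(Y) = a + d = 1 - 10 = -9.
det(Y) = a*d - b*c = (1)*(-10) - (2)*(-15) = -10 + 30 = 20.
Characteristic equation: λ² - (-9)λ + (20) = 0.
Discriminant = (-9)² - 4*(20) = 81 - 80 = 1.
λ = (-9 ± √1) / 2 = (-9 ± 1) / 2 = -5, -4.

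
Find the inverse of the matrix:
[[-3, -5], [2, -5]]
[[-1/5, 1/5], [-2/25, -3/25]]

For [[a,b],[c,d]], inverse = (1/det)·[[d,-b],[-c,a]]
det = -3·-5 - -5·2 = 25
Inverse = (1/25)·[[-5, 5], [-2, -3]]
        = [[-1/5, 1/5], [-2/25, -3/25]]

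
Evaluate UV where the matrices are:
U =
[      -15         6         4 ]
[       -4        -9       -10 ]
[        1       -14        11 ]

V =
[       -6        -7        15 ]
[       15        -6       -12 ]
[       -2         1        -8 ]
UV =
[      172        73      -329 ]
[      -91        72       128 ]
[     -238        88        95 ]

Matrix multiplication: (UV)[i][j] = sum over k of U[i][k] * V[k][j].
  (UV)[0][0] = (-15)*(-6) + (6)*(15) + (4)*(-2) = 172
  (UV)[0][1] = (-15)*(-7) + (6)*(-6) + (4)*(1) = 73
  (UV)[0][2] = (-15)*(15) + (6)*(-12) + (4)*(-8) = -329
  (UV)[1][0] = (-4)*(-6) + (-9)*(15) + (-10)*(-2) = -91
  (UV)[1][1] = (-4)*(-7) + (-9)*(-6) + (-10)*(1) = 72
  (UV)[1][2] = (-4)*(15) + (-9)*(-12) + (-10)*(-8) = 128
  (UV)[2][0] = (1)*(-6) + (-14)*(15) + (11)*(-2) = -238
  (UV)[2][1] = (1)*(-7) + (-14)*(-6) + (11)*(1) = 88
  (UV)[2][2] = (1)*(15) + (-14)*(-12) + (11)*(-8) = 95
UV =
[      172        73      -329 ]
[      -91        72       128 ]
[     -238        88        95 ]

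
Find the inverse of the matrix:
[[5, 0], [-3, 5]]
[[1/5, 0], [3/25, 1/5]]

For [[a,b],[c,d]], inverse = (1/det)·[[d,-b],[-c,a]]
det = 5·5 - 0·-3 = 25
Inverse = (1/25)·[[5, 0], [3, 5]]
        = [[1/5, 0], [3/25, 1/5]]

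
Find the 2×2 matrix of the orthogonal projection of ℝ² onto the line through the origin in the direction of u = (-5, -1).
[[25/26, 5/26], [5/26, 1/26]]

The orthogonal projection onto the line spanned by a nonzero vector u = (a, b) has matrix P = (u uᵀ) / (uᵀ u) = (1/(a² + b²)) · [[a², ab], [ab, b²]].
Here u = (-5, -1), so a² + b² = 25 + 1 = 26.
P = (1/26) · [[25, 5], [5, 1]] = [[25/26, 5/26], [5/26, 1/26]].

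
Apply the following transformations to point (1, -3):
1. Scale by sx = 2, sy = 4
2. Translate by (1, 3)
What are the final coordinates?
(3, -9)

Step 1: Scale (1, -3) by (sx, sy) = (2, 4) → (2, -12)
Step 2: Translate by (1, 3) → (3, -9)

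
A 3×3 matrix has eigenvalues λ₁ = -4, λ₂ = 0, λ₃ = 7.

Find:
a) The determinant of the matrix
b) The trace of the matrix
det = 0, trace = 3

Two standard eigenvalue identities:
- det(A) equals the product of the eigenvalues (counted with multiplicity).
- trace(A) equals the sum of the eigenvalues.
det(A) = (-4)*(0)*(7) = 0.
trace(A) = -4 + 0 + 7 = 3.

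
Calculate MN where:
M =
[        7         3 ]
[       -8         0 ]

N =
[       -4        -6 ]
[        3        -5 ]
MN =
[      -19       -57 ]
[       32        48 ]

Matrix multiplication: (MN)[i][j] = sum over k of M[i][k] * N[k][j].
  (MN)[0][0] = (7)*(-4) + (3)*(3) = -19
  (MN)[0][1] = (7)*(-6) + (3)*(-5) = -57
  (MN)[1][0] = (-8)*(-4) + (0)*(3) = 32
  (MN)[1][1] = (-8)*(-6) + (0)*(-5) = 48
MN =
[      -19       -57 ]
[       32        48 ]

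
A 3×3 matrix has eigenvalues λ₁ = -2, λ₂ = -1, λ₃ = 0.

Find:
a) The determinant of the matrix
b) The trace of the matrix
det = 0, trace = -3

Two standard eigenvalue identities:
- det(A) equals the product of the eigenvalues (counted with multiplicity).
- trace(A) equals the sum of the eigenvalues.
det(A) = (-2)*(-1)*(0) = 0.
trace(A) = -2 - 1 + 0 = -3.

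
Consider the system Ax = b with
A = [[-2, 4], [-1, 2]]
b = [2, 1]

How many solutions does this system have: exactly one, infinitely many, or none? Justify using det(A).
Infinitely many solutions

det(A) = (-2)*(2) - (4)*(-1) = 0, so A is singular (column 2 is -2 times column 1).
b = [2, 1] = -1 * column 1 of A, so b lies in the column space of A.
A singular matrix whose right-hand side is in its column space gives a 1-parameter family of solutions — infinitely many.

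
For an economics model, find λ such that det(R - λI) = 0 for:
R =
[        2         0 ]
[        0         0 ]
λ = 0, 2

Solve det(R - λI) = 0. For a 2×2 matrix the characteristic equation is λ² - (trace)λ + det = 0.
trace(R) = a + d = 2 + 0 = 2.
det(R) = a*d - b*c = (2)*(0) - (0)*(0) = 0 - 0 = 0.
Characteristic equation: λ² - (2)λ + (0) = 0.
Discriminant = (2)² - 4*(0) = 4 - 0 = 4.
λ = (2 ± √4) / 2 = (2 ± 2) / 2 = 0, 2.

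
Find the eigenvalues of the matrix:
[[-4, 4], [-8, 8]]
λ = 0 and λ = 4

Characteristic equation: det(A - λI) = 0
λ² - (trace)λ + (det) = 0
λ² - (4)λ + (0) = 0
λ² - 4λ + 0 = 0
Solving: λ = 0, 4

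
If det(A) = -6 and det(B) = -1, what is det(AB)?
6

Use the multiplicative property of determinants: det(AB) = det(A)*det(B).
det(AB) = (-6)*(-1) = 6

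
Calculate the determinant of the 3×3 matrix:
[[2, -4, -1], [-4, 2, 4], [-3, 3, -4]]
78

Expansion along first row:
det = 2·det([[2,4],[3,-4]]) - -4·det([[-4,4],[-3,-4]]) + -1·det([[-4,2],[-3,3]])
    = 2·(2·-4 - 4·3) - -4·(-4·-4 - 4·-3) + -1·(-4·3 - 2·-3)
    = 2·-20 - -4·28 + -1·-6
    = -40 + 112 + 6 = 78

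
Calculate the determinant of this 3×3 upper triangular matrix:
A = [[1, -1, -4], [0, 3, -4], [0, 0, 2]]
6

The determinant of a triangular matrix is the product of its diagonal entries (the off-diagonal entries above the diagonal do not affect it).
det(A) = (1) * (3) * (2) = 6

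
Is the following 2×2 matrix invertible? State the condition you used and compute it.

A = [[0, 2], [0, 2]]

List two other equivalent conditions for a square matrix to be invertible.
No, not invertible; det(A) = 0 (two rows are equal, so the rows are linearly dependent). Equivalent conditions (failing for this A): rank(A) < 2; Ax = 0 has non-trivial solutions; 0 is an eigenvalue; the columns are linearly dependent.

To check invertibility, compute det(A).
In this matrix, row 0 and the last row are identical, so one row is a scalar multiple of another and the rows are linearly dependent.
A matrix with linearly dependent rows has det = 0 and is not invertible.
Equivalent failed conditions:
- rank(A) < 2.
- Ax = 0 has non-trivial solutions.
- 0 is an eigenvalue.
- The columns are linearly dependent.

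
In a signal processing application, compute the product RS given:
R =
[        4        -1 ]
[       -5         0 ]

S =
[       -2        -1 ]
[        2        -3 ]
RS =
[      -10        -1 ]
[       10         5 ]

Matrix multiplication: (RS)[i][j] = sum over k of R[i][k] * S[k][j].
  (RS)[0][0] = (4)*(-2) + (-1)*(2) = -10
  (RS)[0][1] = (4)*(-1) + (-1)*(-3) = -1
  (RS)[1][0] = (-5)*(-2) + (0)*(2) = 10
  (RS)[1][1] = (-5)*(-1) + (0)*(-3) = 5
RS =
[      -10        -1 ]
[       10         5 ]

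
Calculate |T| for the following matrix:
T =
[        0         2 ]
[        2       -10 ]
det(T) = -4

For a 2×2 matrix [[a, b], [c, d]], det = a*d - b*c.
det(T) = (0)*(-10) - (2)*(2) = 0 - 4 = -4.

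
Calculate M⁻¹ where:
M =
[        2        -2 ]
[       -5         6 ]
det(M) = 2
M⁻¹ =
[        3         1 ]
[      5/2         1 ]

For a 2×2 matrix M = [[a, b], [c, d]] with det(M) ≠ 0, M⁻¹ = (1/det(M)) * [[d, -b], [-c, a]].
det(M) = (2)*(6) - (-2)*(-5) = 12 - 10 = 2.
M⁻¹ = (1/2) * [[6, 2], [5, 2]].
Dividing each entry by 2 and reducing:
M⁻¹ =
[        3         1 ]
[      5/2         1 ]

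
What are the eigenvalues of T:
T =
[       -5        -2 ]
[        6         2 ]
λ = -2, -1

Solve det(T - λI) = 0. For a 2×2 matrix the characteristic equation is λ² - (trace)λ + det = 0.
trace(T) = a + d = -5 + 2 = -3.
det(T) = a*d - b*c = (-5)*(2) - (-2)*(6) = -10 + 12 = 2.
Characteristic equation: λ² - (-3)λ + (2) = 0.
Discriminant = (-3)² - 4*(2) = 9 - 8 = 1.
λ = (-3 ± √1) / 2 = (-3 ± 1) / 2 = -2, -1.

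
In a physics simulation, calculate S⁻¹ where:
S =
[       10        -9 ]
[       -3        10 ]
det(S) = 73
S⁻¹ =
[    10/73      9/73 ]
[     3/73     10/73 ]

For a 2×2 matrix S = [[a, b], [c, d]] with det(S) ≠ 0, S⁻¹ = (1/det(S)) * [[d, -b], [-c, a]].
det(S) = (10)*(10) - (-9)*(-3) = 100 - 27 = 73.
S⁻¹ = (1/73) * [[10, 9], [3, 10]].
Dividing each entry by 73 and reducing:
S⁻¹ =
[    10/73      9/73 ]
[     3/73     10/73 ]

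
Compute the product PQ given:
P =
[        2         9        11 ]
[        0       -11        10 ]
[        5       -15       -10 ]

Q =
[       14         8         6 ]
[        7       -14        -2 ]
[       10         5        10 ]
PQ =
[      201       -55       104 ]
[       23       204       122 ]
[     -135       200       -40 ]

Matrix multiplication: (PQ)[i][j] = sum over k of P[i][k] * Q[k][j].
  (PQ)[0][0] = (2)*(14) + (9)*(7) + (11)*(10) = 201
  (PQ)[0][1] = (2)*(8) + (9)*(-14) + (11)*(5) = -55
  (PQ)[0][2] = (2)*(6) + (9)*(-2) + (11)*(10) = 104
  (PQ)[1][0] = (0)*(14) + (-11)*(7) + (10)*(10) = 23
  (PQ)[1][1] = (0)*(8) + (-11)*(-14) + (10)*(5) = 204
  (PQ)[1][2] = (0)*(6) + (-11)*(-2) + (10)*(10) = 122
  (PQ)[2][0] = (5)*(14) + (-15)*(7) + (-10)*(10) = -135
  (PQ)[2][1] = (5)*(8) + (-15)*(-14) + (-10)*(5) = 200
  (PQ)[2][2] = (5)*(6) + (-15)*(-2) + (-10)*(10) = -40
PQ =
[      201       -55       104 ]
[       23       204       122 ]
[     -135       200       -40 ]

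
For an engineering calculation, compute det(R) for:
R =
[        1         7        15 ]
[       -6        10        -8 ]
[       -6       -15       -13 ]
det(R) = 1790

Expand along row 0 (cofactor expansion): det(R) = a*(e*i - f*h) - b*(d*i - f*g) + c*(d*h - e*g), where the 3×3 is [[a, b, c], [d, e, f], [g, h, i]].
Minor M_00 = (10)*(-13) - (-8)*(-15) = -130 - 120 = -250.
Minor M_01 = (-6)*(-13) - (-8)*(-6) = 78 - 48 = 30.
Minor M_02 = (-6)*(-15) - (10)*(-6) = 90 + 60 = 150.
det(R) = (1)*(-250) - (7)*(30) + (15)*(150) = -250 - 210 + 2250 = 1790.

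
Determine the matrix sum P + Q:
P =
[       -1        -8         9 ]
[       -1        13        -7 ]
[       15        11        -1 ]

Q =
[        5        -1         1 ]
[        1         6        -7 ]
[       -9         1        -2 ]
P + Q =
[        4        -9        10 ]
[        0        19       -14 ]
[        6        12        -3 ]

Matrix addition is elementwise: (P+Q)[i][j] = P[i][j] + Q[i][j].
  (P+Q)[0][0] = (-1) + (5) = 4
  (P+Q)[0][1] = (-8) + (-1) = -9
  (P+Q)[0][2] = (9) + (1) = 10
  (P+Q)[1][0] = (-1) + (1) = 0
  (P+Q)[1][1] = (13) + (6) = 19
  (P+Q)[1][2] = (-7) + (-7) = -14
  (P+Q)[2][0] = (15) + (-9) = 6
  (P+Q)[2][1] = (11) + (1) = 12
  (P+Q)[2][2] = (-1) + (-2) = -3
P + Q =
[        4        -9        10 ]
[        0        19       -14 ]
[        6        12        -3 ]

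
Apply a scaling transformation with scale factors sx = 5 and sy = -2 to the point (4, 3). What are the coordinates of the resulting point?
(20, -6)

Scaling matrix:
[[5, 0], [0, -2]]
Result: (4 × 5, 3 × -2) = (20, -6)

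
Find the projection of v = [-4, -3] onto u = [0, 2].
[0, -3]

The projection of v onto u is proj_u(v) = ((v·u) / (u·u)) · u.
v·u = (-4)*(0) + (-3)*(2) = -6.
u·u = (0)*(0) + (2)*(2) = 4.
coefficient = -6 / 4 = -3/2.
proj_u(v) = -3/2 · [0, 2] = [0, -3].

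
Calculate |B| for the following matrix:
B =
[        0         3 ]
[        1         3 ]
det(B) = -3

For a 2×2 matrix [[a, b], [c, d]], det = a*d - b*c.
det(B) = (0)*(3) - (3)*(1) = 0 - 3 = -3.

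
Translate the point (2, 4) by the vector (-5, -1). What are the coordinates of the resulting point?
(-3, 3)

Translation by (-5, -1):
x' = 2 + -5 = -3
y' = 4 + -1 = 3
Homogeneous matrix: [[1, 0, -5], [0, 1, -1], [0, 0, 1]]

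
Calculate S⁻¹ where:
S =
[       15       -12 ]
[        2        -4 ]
det(S) = -36
S⁻¹ =
[      1/9      -1/3 ]
[     1/18     -5/12 ]

For a 2×2 matrix S = [[a, b], [c, d]] with det(S) ≠ 0, S⁻¹ = (1/det(S)) * [[d, -b], [-c, a]].
det(S) = (15)*(-4) - (-12)*(2) = -60 + 24 = -36.
S⁻¹ = (1/-36) * [[-4, 12], [-2, 15]].
Dividing each entry by -36 and reducing:
S⁻¹ =
[      1/9      -1/3 ]
[     1/18     -5/12 ]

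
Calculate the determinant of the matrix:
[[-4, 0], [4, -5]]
20

For a 2×2 matrix [[a, b], [c, d]], det = ad - bc
det = (-4)(-5) - (0)(4) = 20 - 0 = 20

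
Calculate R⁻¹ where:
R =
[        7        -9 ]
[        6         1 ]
det(R) = 61
R⁻¹ =
[     1/61      9/61 ]
[    -6/61      7/61 ]

For a 2×2 matrix R = [[a, b], [c, d]] with det(R) ≠ 0, R⁻¹ = (1/det(R)) * [[d, -b], [-c, a]].
det(R) = (7)*(1) - (-9)*(6) = 7 + 54 = 61.
R⁻¹ = (1/61) * [[1, 9], [-6, 7]].
Dividing each entry by 61 and reducing:
R⁻¹ =
[     1/61      9/61 ]
[    -6/61      7/61 ]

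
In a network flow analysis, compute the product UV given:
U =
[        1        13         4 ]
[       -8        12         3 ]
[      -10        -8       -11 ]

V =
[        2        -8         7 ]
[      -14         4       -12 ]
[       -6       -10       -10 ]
UV =
[     -204         4      -189 ]
[     -202        82      -230 ]
[      158       158       136 ]

Matrix multiplication: (UV)[i][j] = sum over k of U[i][k] * V[k][j].
  (UV)[0][0] = (1)*(2) + (13)*(-14) + (4)*(-6) = -204
  (UV)[0][1] = (1)*(-8) + (13)*(4) + (4)*(-10) = 4
  (UV)[0][2] = (1)*(7) + (13)*(-12) + (4)*(-10) = -189
  (UV)[1][0] = (-8)*(2) + (12)*(-14) + (3)*(-6) = -202
  (UV)[1][1] = (-8)*(-8) + (12)*(4) + (3)*(-10) = 82
  (UV)[1][2] = (-8)*(7) + (12)*(-12) + (3)*(-10) = -230
  (UV)[2][0] = (-10)*(2) + (-8)*(-14) + (-11)*(-6) = 158
  (UV)[2][1] = (-10)*(-8) + (-8)*(4) + (-11)*(-10) = 158
  (UV)[2][2] = (-10)*(7) + (-8)*(-12) + (-11)*(-10) = 136
UV =
[     -204         4      -189 ]
[     -202        82      -230 ]
[      158       158       136 ]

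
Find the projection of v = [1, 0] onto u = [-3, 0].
[1, 0]

The projection of v onto u is proj_u(v) = ((v·u) / (u·u)) · u.
v·u = (1)*(-3) + (0)*(0) = -3.
u·u = (-3)*(-3) + (0)*(0) = 9.
coefficient = -3 / 9 = -1/3.
proj_u(v) = -1/3 · [-3, 0] = [1, 0].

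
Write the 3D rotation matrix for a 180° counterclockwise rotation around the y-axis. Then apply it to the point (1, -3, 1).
R = [[-1, 0, 0], [0, 1, 0], [0, 0, -1]]; R·(1, -3, 1) = (-1, -3, -1)

Rotation matrix for 180° around y-axis:
cos(180°) = -1, sin(180°) = 0
R = [[-1, 0, 0], [0, 1, 0], [0, 0, -1]]
Apply to (1, -3, 1): R·[1, -3, 1]ᵀ = (-1, -3, -1)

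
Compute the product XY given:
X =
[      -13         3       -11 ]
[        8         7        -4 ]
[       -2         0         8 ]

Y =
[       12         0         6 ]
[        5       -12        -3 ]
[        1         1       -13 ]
XY =
[     -152       -47        56 ]
[      127       -88        79 ]
[      -16         8      -116 ]

Matrix multiplication: (XY)[i][j] = sum over k of X[i][k] * Y[k][j].
  (XY)[0][0] = (-13)*(12) + (3)*(5) + (-11)*(1) = -152
  (XY)[0][1] = (-13)*(0) + (3)*(-12) + (-11)*(1) = -47
  (XY)[0][2] = (-13)*(6) + (3)*(-3) + (-11)*(-13) = 56
  (XY)[1][0] = (8)*(12) + (7)*(5) + (-4)*(1) = 127
  (XY)[1][1] = (8)*(0) + (7)*(-12) + (-4)*(1) = -88
  (XY)[1][2] = (8)*(6) + (7)*(-3) + (-4)*(-13) = 79
  (XY)[2][0] = (-2)*(12) + (0)*(5) + (8)*(1) = -16
  (XY)[2][1] = (-2)*(0) + (0)*(-12) + (8)*(1) = 8
  (XY)[2][2] = (-2)*(6) + (0)*(-3) + (8)*(-13) = -116
XY =
[     -152       -47        56 ]
[      127       -88        79 ]
[      -16         8      -116 ]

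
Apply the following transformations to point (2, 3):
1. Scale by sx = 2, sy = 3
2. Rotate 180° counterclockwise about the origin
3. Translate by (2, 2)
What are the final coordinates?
(-2, -7)

Step 1: Scale → (4, 9)
Step 2: Rotate 180° → (-4, -9)
Step 3: Translate → (-2, -7)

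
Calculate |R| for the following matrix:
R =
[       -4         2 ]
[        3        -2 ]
det(R) = 2

For a 2×2 matrix [[a, b], [c, d]], det = a*d - b*c.
det(R) = (-4)*(-2) - (2)*(3) = 8 - 6 = 2.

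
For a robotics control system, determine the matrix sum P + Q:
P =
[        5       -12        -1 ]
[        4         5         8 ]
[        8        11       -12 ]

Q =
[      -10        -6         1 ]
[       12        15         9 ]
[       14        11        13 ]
P + Q =
[       -5       -18         0 ]
[       16        20        17 ]
[       22        22         1 ]

Matrix addition is elementwise: (P+Q)[i][j] = P[i][j] + Q[i][j].
  (P+Q)[0][0] = (5) + (-10) = -5
  (P+Q)[0][1] = (-12) + (-6) = -18
  (P+Q)[0][2] = (-1) + (1) = 0
  (P+Q)[1][0] = (4) + (12) = 16
  (P+Q)[1][1] = (5) + (15) = 20
  (P+Q)[1][2] = (8) + (9) = 17
  (P+Q)[2][0] = (8) + (14) = 22
  (P+Q)[2][1] = (11) + (11) = 22
  (P+Q)[2][2] = (-12) + (13) = 1
P + Q =
[       -5       -18         0 ]
[       16        20        17 ]
[       22        22         1 ]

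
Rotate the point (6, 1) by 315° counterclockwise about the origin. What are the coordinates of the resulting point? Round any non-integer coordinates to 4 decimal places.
(4.9497, -3.5355)

Rotation matrix R(θ) = [[cos θ, -sin θ], [sin θ, cos θ]]; for θ = 315°:
R = [[√2/2, √2/2], [-√2/2, √2/2]]
Result: R × [6, 1]ᵀ = [√2/2·6 + (√2/2)·1, -√2/2·6 + (√2/2)·1]ᵀ = (4.9497, -3.5355)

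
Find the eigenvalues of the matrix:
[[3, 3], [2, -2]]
λ = -3 and λ = 4

Characteristic equation: det(A - λI) = 0
λ² - (trace)λ + (det) = 0
λ² - (1)λ + (-12) = 0
λ² - 1λ - 12 = 0
Solving: λ = -3, 4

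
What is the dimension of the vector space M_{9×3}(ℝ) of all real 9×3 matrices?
Dimension = 27

A real 9×3 matrix is determined by its 9·3 = 27 independent entries.
A standard basis is {E_ij : 1 ≤ i ≤ 9, 1 ≤ j ≤ 3}, where E_ij has a 1 in position (i, j) and 0 elsewhere — there are 27 such matrices, and they are linearly independent and span M_{9×3}(ℝ).
Therefore dim(M_{9×3}(ℝ)) = 27.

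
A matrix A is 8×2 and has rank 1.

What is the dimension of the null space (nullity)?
1

The rank-nullity theorem for an m×n matrix states:
rank(A) + nullity(A) = n (the number of columns).
Here n = 2 and rank(A) = 1, so nullity(A) = 2 - 1 = 1.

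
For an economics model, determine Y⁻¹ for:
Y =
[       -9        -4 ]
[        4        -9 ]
det(Y) = 97
Y⁻¹ =
[    -9/97      4/97 ]
[    -4/97     -9/97 ]

For a 2×2 matrix Y = [[a, b], [c, d]] with det(Y) ≠ 0, Y⁻¹ = (1/det(Y)) * [[d, -b], [-c, a]].
det(Y) = (-9)*(-9) - (-4)*(4) = 81 + 16 = 97.
Y⁻¹ = (1/97) * [[-9, 4], [-4, -9]].
Dividing each entry by 97 and reducing:
Y⁻¹ =
[    -9/97      4/97 ]
[    -4/97     -9/97 ]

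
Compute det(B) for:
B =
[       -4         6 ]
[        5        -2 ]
det(B) = -22

For a 2×2 matrix [[a, b], [c, d]], det = a*d - b*c.
det(B) = (-4)*(-2) - (6)*(5) = 8 - 30 = -22.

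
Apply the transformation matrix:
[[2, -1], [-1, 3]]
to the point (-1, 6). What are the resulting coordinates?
(-8, 19)

Matrix multiplication:
[[2, -1], [-1, 3]] × [-1, 6]ᵀ
= [2×-1 + -1×6, -1×-1 + 3×6]ᵀ
= [-8.0000, 19.0000]ᵀ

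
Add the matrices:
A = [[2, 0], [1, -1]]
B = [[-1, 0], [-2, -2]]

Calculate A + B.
[[1, 0], [-1, -3]]

Add corresponding elements:
(2)+(-1)=1
(0)+(0)=0
(1)+(-2)=-1
(-1)+(-2)=-3
A + B = [[1, 0], [-1, -3]]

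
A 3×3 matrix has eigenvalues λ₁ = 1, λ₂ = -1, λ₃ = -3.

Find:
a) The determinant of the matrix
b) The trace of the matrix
det = 3, trace = -3

Two standard eigenvalue identities:
- det(A) equals the product of the eigenvalues (counted with multiplicity).
- trace(A) equals the sum of the eigenvalues.
det(A) = (1)*(-1)*(-3) = 3.
trace(A) = 1 - 1 - 3 = -3.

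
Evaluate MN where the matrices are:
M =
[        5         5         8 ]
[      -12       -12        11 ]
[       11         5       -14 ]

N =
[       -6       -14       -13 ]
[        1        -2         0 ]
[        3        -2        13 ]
MN =
[       -1       -96        39 ]
[       93       170       299 ]
[     -103      -136      -325 ]

Matrix multiplication: (MN)[i][j] = sum over k of M[i][k] * N[k][j].
  (MN)[0][0] = (5)*(-6) + (5)*(1) + (8)*(3) = -1
  (MN)[0][1] = (5)*(-14) + (5)*(-2) + (8)*(-2) = -96
  (MN)[0][2] = (5)*(-13) + (5)*(0) + (8)*(13) = 39
  (MN)[1][0] = (-12)*(-6) + (-12)*(1) + (11)*(3) = 93
  (MN)[1][1] = (-12)*(-14) + (-12)*(-2) + (11)*(-2) = 170
  (MN)[1][2] = (-12)*(-13) + (-12)*(0) + (11)*(13) = 299
  (MN)[2][0] = (11)*(-6) + (5)*(1) + (-14)*(3) = -103
  (MN)[2][1] = (11)*(-14) + (5)*(-2) + (-14)*(-2) = -136
  (MN)[2][2] = (11)*(-13) + (5)*(0) + (-14)*(13) = -325
MN =
[       -1       -96        39 ]
[       93       170       299 ]
[     -103      -136      -325 ]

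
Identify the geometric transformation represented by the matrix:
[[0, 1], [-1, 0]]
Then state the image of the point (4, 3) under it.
rotation by 90° clockwise (i.e., 270° counterclockwise); image of (4, 3) is (3, -4)

This matches the form [[cos θ, -sin θ], [sin θ, cos θ]] of a rotation matrix; reading off cos θ and sin θ gives the angle.
The matrix [[0, 1], [-1, 0]] represents: rotation by 90° clockwise (i.e., 270° counterclockwise).
Applying it to (4, 3): [0·4 + 1·3, -1·4 + 0·3] = (3, -4).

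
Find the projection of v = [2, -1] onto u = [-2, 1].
[2, -1]

The projection of v onto u is proj_u(v) = ((v·u) / (u·u)) · u.
v·u = (2)*(-2) + (-1)*(1) = -5.
u·u = (-2)*(-2) + (1)*(1) = 5.
coefficient = -5 / 5 = -1.
proj_u(v) = -1 · [-2, 1] = [2, -1].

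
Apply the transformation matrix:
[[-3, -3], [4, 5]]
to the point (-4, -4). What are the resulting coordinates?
(24, -36)

Matrix multiplication:
[[-3, -3], [4, 5]] × [-4, -4]ᵀ
= [-3×-4 + -3×-4, 4×-4 + 5×-4]ᵀ
= [24.0000, -36.0000]ᵀ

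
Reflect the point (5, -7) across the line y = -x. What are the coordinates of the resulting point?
(7, -5)

Reflection across line y = -x: (5, -7) → (7, -5)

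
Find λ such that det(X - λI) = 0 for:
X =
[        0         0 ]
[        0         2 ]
λ = 0, 2

Solve det(X - λI) = 0. For a 2×2 matrix the characteristic equation is λ² - (trace)λ + det = 0.
trace(X) = a + d = 0 + 2 = 2.
det(X) = a*d - b*c = (0)*(2) - (0)*(0) = 0 - 0 = 0.
Characteristic equation: λ² - (2)λ + (0) = 0.
Discriminant = (2)² - 4*(0) = 4 - 0 = 4.
λ = (2 ± √4) / 2 = (2 ± 2) / 2 = 0, 2.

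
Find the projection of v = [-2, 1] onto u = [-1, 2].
[-4/5, 8/5]

The projection of v onto u is proj_u(v) = ((v·u) / (u·u)) · u.
v·u = (-2)*(-1) + (1)*(2) = 4.
u·u = (-1)*(-1) + (2)*(2) = 5.
coefficient = 4 / 5 = 4/5.
proj_u(v) = 4/5 · [-1, 2] = [-4/5, 8/5].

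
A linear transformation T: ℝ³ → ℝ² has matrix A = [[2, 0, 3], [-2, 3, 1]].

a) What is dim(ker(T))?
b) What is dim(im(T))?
dim(ker) = 1, dim(im) = 2

The two rows are not scalar multiples of one another (no single k satisfies row 2 = k × row 1), so they are linearly independent.
Thus rank(A) = 2.
dim(im(T)) = rank(A) = 2.
By the rank-nullity theorem applied to T: ℝ³ → ℝ², rank(A) + nullity(A) = 3 (the domain dimension), so dim(ker(T)) = 3 - 2 = 1.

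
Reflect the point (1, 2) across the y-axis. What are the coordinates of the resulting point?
(-1, 2)

Reflection across y-axis: (1, 2) → (-1, 2)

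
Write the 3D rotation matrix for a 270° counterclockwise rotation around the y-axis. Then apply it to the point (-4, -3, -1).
R = [[0, 0, -1], [0, 1, 0], [1, 0, 0]]; R·(-4, -3, -1) = (1, -3, -4)

Rotation matrix for 270° around y-axis:
cos(270°) = 0, sin(270°) = -1
R = [[0, 0, -1], [0, 1, 0], [1, 0, 0]]
Apply to (-4, -3, -1): R·[-4, -3, -1]ᵀ = (1, -3, -4)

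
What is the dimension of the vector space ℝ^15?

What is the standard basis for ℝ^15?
Dimension = 15; standard basis = {e_1, e_2, e_3, …, e_15}

ℝ^15 is the space of 15-tuples of real numbers; its dimension is 15.
The standard basis consists of 15 vectors: e_1, e_2, e_3, …, e_15, where e_i is the vector with 1 in position i and 0 elsewhere.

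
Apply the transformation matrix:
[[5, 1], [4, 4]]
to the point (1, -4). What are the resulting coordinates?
(1, -12)

Matrix multiplication:
[[5, 1], [4, 4]] × [1, -4]ᵀ
= [5×1 + 1×-4, 4×1 + 4×-4]ᵀ
= [1.0000, -12.0000]ᵀ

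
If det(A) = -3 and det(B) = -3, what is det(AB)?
9

Use the multiplicative property of determinants: det(AB) = det(A)*det(B).
det(AB) = (-3)*(-3) = 9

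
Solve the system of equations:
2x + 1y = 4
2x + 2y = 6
x = 1, y = 2

Use elimination (row reduction):
Equation 1: 2x + 1y = 4.
Equation 2: 2x + 2y = 6.
Multiply Eq1 by 2 and Eq2 by 2: 4x + 2y = 8;  4x + 4y = 12.
Subtract: (2)y = 4, so y = 2.
Back-substitute into Eq1: 2x + 1*(2) = 4, so x = 1.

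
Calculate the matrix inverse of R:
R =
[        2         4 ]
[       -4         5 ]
det(R) = 26
R⁻¹ =
[     5/26     -2/13 ]
[     2/13      1/13 ]

For a 2×2 matrix R = [[a, b], [c, d]] with det(R) ≠ 0, R⁻¹ = (1/det(R)) * [[d, -b], [-c, a]].
det(R) = (2)*(5) - (4)*(-4) = 10 + 16 = 26.
R⁻¹ = (1/26) * [[5, -4], [4, 2]].
Dividing each entry by 26 and reducing:
R⁻¹ =
[     5/26     -2/13 ]
[     2/13      1/13 ]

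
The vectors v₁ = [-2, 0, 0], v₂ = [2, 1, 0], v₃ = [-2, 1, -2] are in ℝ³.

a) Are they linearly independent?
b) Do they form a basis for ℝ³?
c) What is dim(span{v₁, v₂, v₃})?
Yes independent, yes basis, dim = 3

Stack v₁, v₂, v₃ as rows of a 3×3 matrix.
[[-2, 0, 0]; [2, 1, 0]; [-2, 1, -2]] is already lower triangular with nonzero diagonal entries (-2, 1, -2), so its determinant is the product of the diagonal entries, det = (-2)·(1)·(-2) = 4 ≠ 0, and the rows are linearly independent.
Three linearly independent vectors in ℝ³ form a basis for ℝ³, so dim(span{v₁,v₂,v₃}) = 3.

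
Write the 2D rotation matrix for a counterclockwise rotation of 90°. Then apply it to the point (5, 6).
R = [[0, -1], [1, 0]]; R·(5, 6) = (-6, 5)

Rotation matrix formula: R(θ) = [[cos θ, -sin θ], [sin θ, cos θ]]
For θ = 90°:
cos(90°) = 0
sin(90°) = 1
R = [[0, -1], [1, 0]]
Apply to (5, 6): [0·5 + (-1)·6, 1·5 + 0·6] = (-6, 5)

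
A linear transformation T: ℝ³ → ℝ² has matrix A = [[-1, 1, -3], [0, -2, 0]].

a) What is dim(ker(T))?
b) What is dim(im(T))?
dim(ker) = 1, dim(im) = 2

The two rows are not scalar multiples of one another (no single k satisfies row 2 = k × row 1), so they are linearly independent.
Thus rank(A) = 2.
dim(im(T)) = rank(A) = 2.
By the rank-nullity theorem applied to T: ℝ³ → ℝ², rank(A) + nullity(A) = 3 (the domain dimension), so dim(ker(T)) = 3 - 2 = 1.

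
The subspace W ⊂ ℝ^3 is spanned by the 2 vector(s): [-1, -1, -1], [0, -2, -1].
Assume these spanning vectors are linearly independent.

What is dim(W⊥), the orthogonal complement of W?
dim(W⊥) = 1

For any subspace W of ℝ^n, dim(W) + dim(W⊥) = n (the whole-space dimension).
Here the given 2 vectors are linearly independent, so dim(W) = 2.
Thus dim(W⊥) = n - dim(W) = 3 - 2 = 1.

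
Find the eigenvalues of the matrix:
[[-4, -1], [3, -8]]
λ = -7 and λ = -5

Characteristic equation: det(A - λI) = 0
λ² - (trace)λ + (det) = 0
λ² - (-12)λ + (35) = 0
λ² + 12λ + 35 = 0
Solving: λ = -7, -5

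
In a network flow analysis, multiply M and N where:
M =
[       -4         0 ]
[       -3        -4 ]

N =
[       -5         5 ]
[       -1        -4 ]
MN =
[       20       -20 ]
[       19         1 ]

Matrix multiplication: (MN)[i][j] = sum over k of M[i][k] * N[k][j].
  (MN)[0][0] = (-4)*(-5) + (0)*(-1) = 20
  (MN)[0][1] = (-4)*(5) + (0)*(-4) = -20
  (MN)[1][0] = (-3)*(-5) + (-4)*(-1) = 19
  (MN)[1][1] = (-3)*(5) + (-4)*(-4) = 1
MN =
[       20       -20 ]
[       19         1 ]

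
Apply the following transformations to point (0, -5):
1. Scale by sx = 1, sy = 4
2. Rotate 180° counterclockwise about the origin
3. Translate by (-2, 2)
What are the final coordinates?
(-2, 22)

Step 1: Scale → (0, -20)
Step 2: Rotate 180° → (0, 20)
Step 3: Translate → (-2, 22)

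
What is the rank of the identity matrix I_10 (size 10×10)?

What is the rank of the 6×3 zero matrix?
rank(I_10) = 10, rank(0) = 0

The identity I_10 has 10 columns that are the standard basis vectors e_1, …, e_10. These are linearly independent, so all 10 columns are pivots and rank(I_10) = 10.
The 6×3 zero matrix has every entry zero, so every row is the zero row and there are no pivots; rank(0) = 0.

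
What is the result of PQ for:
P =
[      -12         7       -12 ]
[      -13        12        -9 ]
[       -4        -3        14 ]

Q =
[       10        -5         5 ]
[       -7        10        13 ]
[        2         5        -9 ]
PQ =
[     -193        70       139 ]
[     -232       140       172 ]
[        9        60      -185 ]

Matrix multiplication: (PQ)[i][j] = sum over k of P[i][k] * Q[k][j].
  (PQ)[0][0] = (-12)*(10) + (7)*(-7) + (-12)*(2) = -193
  (PQ)[0][1] = (-12)*(-5) + (7)*(10) + (-12)*(5) = 70
  (PQ)[0][2] = (-12)*(5) + (7)*(13) + (-12)*(-9) = 139
  (PQ)[1][0] = (-13)*(10) + (12)*(-7) + (-9)*(2) = -232
  (PQ)[1][1] = (-13)*(-5) + (12)*(10) + (-9)*(5) = 140
  (PQ)[1][2] = (-13)*(5) + (12)*(13) + (-9)*(-9) = 172
  (PQ)[2][0] = (-4)*(10) + (-3)*(-7) + (14)*(2) = 9
  (PQ)[2][1] = (-4)*(-5) + (-3)*(10) + (14)*(5) = 60
  (PQ)[2][2] = (-4)*(5) + (-3)*(13) + (14)*(-9) = -185
PQ =
[     -193        70       139 ]
[     -232       140       172 ]
[        9        60      -185 ]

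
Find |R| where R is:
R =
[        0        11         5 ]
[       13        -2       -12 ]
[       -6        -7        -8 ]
det(R) = 1421

Expand along row 0 (cofactor expansion): det(R) = a*(e*i - f*h) - b*(d*i - f*g) + c*(d*h - e*g), where the 3×3 is [[a, b, c], [d, e, f], [g, h, i]].
Minor M_00 = (-2)*(-8) - (-12)*(-7) = 16 - 84 = -68.
Minor M_01 = (13)*(-8) - (-12)*(-6) = -104 - 72 = -176.
Minor M_02 = (13)*(-7) - (-2)*(-6) = -91 - 12 = -103.
det(R) = (0)*(-68) - (11)*(-176) + (5)*(-103) = 0 + 1936 - 515 = 1421.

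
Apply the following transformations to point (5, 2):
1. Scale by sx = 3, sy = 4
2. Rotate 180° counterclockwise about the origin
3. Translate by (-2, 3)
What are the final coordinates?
(-17, -5)

Step 1: Scale → (15, 8)
Step 2: Rotate 180° → (-15, -8)
Step 3: Translate → (-17, -5)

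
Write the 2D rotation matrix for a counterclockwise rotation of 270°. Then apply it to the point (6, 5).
R = [[0, 1], [-1, 0]]; R·(6, 5) = (5, -6)

Rotation matrix formula: R(θ) = [[cos θ, -sin θ], [sin θ, cos θ]]
For θ = 270°:
cos(270°) = 0
sin(270°) = -1
R = [[0, 1], [-1, 0]]
Apply to (6, 5): [0·6 + (1)·5, -1·6 + 0·5] = (5, -6)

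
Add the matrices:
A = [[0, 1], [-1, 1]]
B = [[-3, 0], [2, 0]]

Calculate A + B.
[[-3, 1], [1, 1]]

Add corresponding elements:
(0)+(-3)=-3
(1)+(0)=1
(-1)+(2)=1
(1)+(0)=1
A + B = [[-3, 1], [1, 1]]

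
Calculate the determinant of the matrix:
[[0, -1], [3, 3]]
3

For a 2×2 matrix [[a, b], [c, d]], det = ad - bc
det = (0)(3) - (-1)(3) = 0 - -3 = 3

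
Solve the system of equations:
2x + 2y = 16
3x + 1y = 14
x = 3, y = 5

Use elimination (row reduction):
Equation 1: 2x + 2y = 16.
Equation 2: 3x + 1y = 14.
Multiply Eq1 by 3 and Eq2 by 2: 6x + 6y = 48;  6x + 2y = 28.
Subtract: (-4)y = -20, so y = 5.
Back-substitute into Eq1: 2x + 2*(5) = 16, so x = 3.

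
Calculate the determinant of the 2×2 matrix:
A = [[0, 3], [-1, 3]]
3

For A = [[a, b], [c, d]], det(A) = a*d - b*c.
det(A) = (0)*(3) - (3)*(-1) = 0 - -3 = 3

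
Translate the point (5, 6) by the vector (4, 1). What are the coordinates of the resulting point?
(9, 7)

Translation by (4, 1):
x' = 5 + 4 = 9
y' = 6 + 1 = 7
Homogeneous matrix: [[1, 0, 4], [0, 1, 1], [0, 0, 1]]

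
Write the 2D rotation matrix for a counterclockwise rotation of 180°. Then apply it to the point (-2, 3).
R = [[-1, 0], [0, -1]]; R·(-2, 3) = (2, -3)

Rotation matrix formula: R(θ) = [[cos θ, -sin θ], [sin θ, cos θ]]
For θ = 180°:
cos(180°) = -1
sin(180°) = 0
R = [[-1, 0], [0, -1]]
Apply to (-2, 3): [-1·-2 + (0)·3, 0·-2 + -1·3] = (2, -3)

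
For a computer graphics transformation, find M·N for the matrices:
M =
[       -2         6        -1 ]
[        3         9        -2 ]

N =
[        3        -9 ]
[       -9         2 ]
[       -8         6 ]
MN =
[      -52        24 ]
[      -56       -21 ]

Matrix multiplication: (MN)[i][j] = sum over k of M[i][k] * N[k][j].
  (MN)[0][0] = (-2)*(3) + (6)*(-9) + (-1)*(-8) = -52
  (MN)[0][1] = (-2)*(-9) + (6)*(2) + (-1)*(6) = 24
  (MN)[1][0] = (3)*(3) + (9)*(-9) + (-2)*(-8) = -56
  (MN)[1][1] = (3)*(-9) + (9)*(2) + (-2)*(6) = -21
MN =
[      -52        24 ]
[      -56       -21 ]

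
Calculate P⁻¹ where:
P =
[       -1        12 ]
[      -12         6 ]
det(P) = 138
P⁻¹ =
[     1/23     -2/23 ]
[     2/23    -1/138 ]

For a 2×2 matrix P = [[a, b], [c, d]] with det(P) ≠ 0, P⁻¹ = (1/det(P)) * [[d, -b], [-c, a]].
det(P) = (-1)*(6) - (12)*(-12) = -6 + 144 = 138.
P⁻¹ = (1/138) * [[6, -12], [12, -1]].
Dividing each entry by 138 and reducing:
P⁻¹ =
[     1/23     -2/23 ]
[     2/23    -1/138 ]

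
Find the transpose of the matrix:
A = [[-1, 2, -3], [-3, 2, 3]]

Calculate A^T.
[[-1, -3], [2, 2], [-3, 3]]

The transpose sends entry (i,j) to (j,i); rows become columns.
Row 0 of A: [-1, 2, -3] -> column 0 of A^T.
Row 1 of A: [-3, 2, 3] -> column 1 of A^T.
A^T = [[-1, -3], [2, 2], [-3, 3]]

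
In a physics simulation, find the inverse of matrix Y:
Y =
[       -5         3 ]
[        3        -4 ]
det(Y) = 11
Y⁻¹ =
[    -4/11     -3/11 ]
[    -3/11     -5/11 ]

For a 2×2 matrix Y = [[a, b], [c, d]] with det(Y) ≠ 0, Y⁻¹ = (1/det(Y)) * [[d, -b], [-c, a]].
det(Y) = (-5)*(-4) - (3)*(3) = 20 - 9 = 11.
Y⁻¹ = (1/11) * [[-4, -3], [-3, -5]].
Dividing each entry by 11 and reducing:
Y⁻¹ =
[    -4/11     -3/11 ]
[    -3/11     -5/11 ]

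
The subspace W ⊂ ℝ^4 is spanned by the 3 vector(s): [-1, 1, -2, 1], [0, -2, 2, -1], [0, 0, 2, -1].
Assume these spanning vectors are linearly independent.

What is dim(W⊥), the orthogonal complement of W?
dim(W⊥) = 1

For any subspace W of ℝ^n, dim(W) + dim(W⊥) = n (the whole-space dimension).
Here the given 3 vectors are linearly independent, so dim(W) = 3.
Thus dim(W⊥) = n - dim(W) = 4 - 3 = 1.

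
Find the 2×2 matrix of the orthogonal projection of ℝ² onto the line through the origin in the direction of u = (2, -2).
[[1/2, -1/2], [-1/2, 1/2]]

The orthogonal projection onto the line spanned by a nonzero vector u = (a, b) has matrix P = (u uᵀ) / (uᵀ u) = (1/(a² + b²)) · [[a², ab], [ab, b²]].
Here u = (2, -2), so a² + b² = 4 + 4 = 8.
P = (1/8) · [[4, -4], [-4, 4]] = [[1/2, -1/2], [-1/2, 1/2]].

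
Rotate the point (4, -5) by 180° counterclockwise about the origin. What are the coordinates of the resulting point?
(-4, 5)

Rotation matrix R(θ) = [[cos θ, -sin θ], [sin θ, cos θ]]; for θ = 180°:
R = [[-1, 0], [0, -1]]
Result: R × [4, -5]ᵀ = [-1·4 + (0)·-5, 0·4 + (-1)·-5]ᵀ = (-4, 5)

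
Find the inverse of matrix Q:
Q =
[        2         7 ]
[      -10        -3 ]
det(Q) = 64
Q⁻¹ =
[    -3/64     -7/64 ]
[     5/32      1/32 ]

For a 2×2 matrix Q = [[a, b], [c, d]] with det(Q) ≠ 0, Q⁻¹ = (1/det(Q)) * [[d, -b], [-c, a]].
det(Q) = (2)*(-3) - (7)*(-10) = -6 + 70 = 64.
Q⁻¹ = (1/64) * [[-3, -7], [10, 2]].
Dividing each entry by 64 and reducing:
Q⁻¹ =
[    -3/64     -7/64 ]
[     5/32      1/32 ]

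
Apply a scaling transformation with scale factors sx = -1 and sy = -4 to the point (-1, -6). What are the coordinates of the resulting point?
(1, 24)

Scaling matrix:
[[-1, 0], [0, -4]]
Result: (-1 × -1, -6 × -4) = (1, 24)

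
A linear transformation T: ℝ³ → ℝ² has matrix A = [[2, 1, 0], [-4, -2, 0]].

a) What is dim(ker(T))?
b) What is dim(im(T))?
dim(ker) = 2, dim(im) = 1

Observe that row 2 = -2 × row 1 (so the rows are linearly dependent).
Thus rank(A) = 1 (only one linearly independent row).
dim(im(T)) = rank(A) = 1.
By the rank-nullity theorem applied to T: ℝ³ → ℝ², rank(A) + nullity(A) = 3 (the domain dimension), so dim(ker(T)) = 3 - 1 = 2.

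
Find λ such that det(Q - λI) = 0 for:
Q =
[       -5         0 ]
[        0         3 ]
λ = -5, 3

Solve det(Q - λI) = 0. For a 2×2 matrix the characteristic equation is λ² - (trace)λ + det = 0.
trace(Q) = a + d = -5 + 3 = -2.
det(Q) = a*d - b*c = (-5)*(3) - (0)*(0) = -15 - 0 = -15.
Characteristic equation: λ² - (-2)λ + (-15) = 0.
Discriminant = (-2)² - 4*(-15) = 4 + 60 = 64.
λ = (-2 ± √64) / 2 = (-2 ± 8) / 2 = -5, 3.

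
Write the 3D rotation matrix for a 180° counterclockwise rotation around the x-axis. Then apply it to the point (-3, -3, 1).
R = [[1, 0, 0], [0, -1, 0], [0, 0, -1]]; R·(-3, -3, 1) = (-3, 3, -1)

Rotation matrix for 180° around x-axis:
cos(180°) = -1, sin(180°) = 0
R = [[1, 0, 0], [0, -1, 0], [0, 0, -1]]
Apply to (-3, -3, 1): R·[-3, -3, 1]ᵀ = (-3, 3, -1)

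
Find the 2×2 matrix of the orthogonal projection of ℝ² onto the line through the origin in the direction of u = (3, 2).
[[9/13, 6/13], [6/13, 4/13]]

The orthogonal projection onto the line spanned by a nonzero vector u = (a, b) has matrix P = (u uᵀ) / (uᵀ u) = (1/(a² + b²)) · [[a², ab], [ab, b²]].
Here u = (3, 2), so a² + b² = 9 + 4 = 13.
P = (1/13) · [[9, 6], [6, 4]] = [[9/13, 6/13], [6/13, 4/13]].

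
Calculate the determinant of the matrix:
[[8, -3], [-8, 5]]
16

For a 2×2 matrix [[a, b], [c, d]], det = ad - bc
det = (8)(5) - (-3)(-8) = 40 - 24 = 16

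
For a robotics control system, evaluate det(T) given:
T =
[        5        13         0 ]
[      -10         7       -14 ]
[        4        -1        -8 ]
det(T) = -2118

Expand along row 0 (cofactor expansion): det(T) = a*(e*i - f*h) - b*(d*i - f*g) + c*(d*h - e*g), where the 3×3 is [[a, b, c], [d, e, f], [g, h, i]].
Minor M_00 = (7)*(-8) - (-14)*(-1) = -56 - 14 = -70.
Minor M_01 = (-10)*(-8) - (-14)*(4) = 80 + 56 = 136.
Minor M_02 = (-10)*(-1) - (7)*(4) = 10 - 28 = -18.
det(T) = (5)*(-70) - (13)*(136) + (0)*(-18) = -350 - 1768 + 0 = -2118.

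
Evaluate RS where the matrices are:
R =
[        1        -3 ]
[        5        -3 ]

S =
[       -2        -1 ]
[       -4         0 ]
RS =
[       10        -1 ]
[        2        -5 ]

Matrix multiplication: (RS)[i][j] = sum over k of R[i][k] * S[k][j].
  (RS)[0][0] = (1)*(-2) + (-3)*(-4) = 10
  (RS)[0][1] = (1)*(-1) + (-3)*(0) = -1
  (RS)[1][0] = (5)*(-2) + (-3)*(-4) = 2
  (RS)[1][1] = (5)*(-1) + (-3)*(0) = -5
RS =
[       10        -1 ]
[        2        -5 ]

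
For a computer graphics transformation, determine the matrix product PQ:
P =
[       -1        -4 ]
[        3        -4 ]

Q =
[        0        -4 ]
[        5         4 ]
PQ =
[      -20       -12 ]
[      -20       -28 ]

Matrix multiplication: (PQ)[i][j] = sum over k of P[i][k] * Q[k][j].
  (PQ)[0][0] = (-1)*(0) + (-4)*(5) = -20
  (PQ)[0][1] = (-1)*(-4) + (-4)*(4) = -12
  (PQ)[1][0] = (3)*(0) + (-4)*(5) = -20
  (PQ)[1][1] = (3)*(-4) + (-4)*(4) = -28
PQ =
[      -20       -12 ]
[      -20       -28 ]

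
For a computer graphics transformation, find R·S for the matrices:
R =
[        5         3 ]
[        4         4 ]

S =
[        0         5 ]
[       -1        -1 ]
RS =
[       -3        22 ]
[       -4        16 ]

Matrix multiplication: (RS)[i][j] = sum over k of R[i][k] * S[k][j].
  (RS)[0][0] = (5)*(0) + (3)*(-1) = -3
  (RS)[0][1] = (5)*(5) + (3)*(-1) = 22
  (RS)[1][0] = (4)*(0) + (4)*(-1) = -4
  (RS)[1][1] = (4)*(5) + (4)*(-1) = 16
RS =
[       -3        22 ]
[       -4        16 ]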